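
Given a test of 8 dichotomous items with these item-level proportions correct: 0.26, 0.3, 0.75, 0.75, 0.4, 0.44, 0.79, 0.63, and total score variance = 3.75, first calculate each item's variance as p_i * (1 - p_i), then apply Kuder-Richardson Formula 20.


For each item, compute p_i * q_i:
  Item 1: 0.26 * 0.74 = 0.1924
  Item 2: 0.3 * 0.7 = 0.21
  Item 3: 0.75 * 0.25 = 0.1875
  Item 4: 0.75 * 0.25 = 0.1875
  Item 5: 0.4 * 0.6 = 0.24
  Item 6: 0.44 * 0.56 = 0.2464
  Item 7: 0.79 * 0.21 = 0.1659
  Item 8: 0.63 * 0.37 = 0.2331
Sum(p_i * q_i) = 0.1924 + 0.21 + 0.1875 + 0.1875 + 0.24 + 0.2464 + 0.1659 + 0.2331 = 1.6628
KR-20 = (k/(k-1)) * (1 - Sum(p_i*q_i) / Var_total)
= (8/7) * (1 - 1.6628/3.75)
= 1.1429 * 0.5566
KR-20 = 0.6361

0.6361


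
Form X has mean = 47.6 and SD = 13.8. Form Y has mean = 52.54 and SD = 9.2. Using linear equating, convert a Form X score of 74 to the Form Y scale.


slope = SD_Y / SD_X = 9.2 / 13.8 ~ 0.6667
intercept = mean_Y - slope * mean_X = 52.54 - (9.2 / 13.8) * 47.6 ~ 20.8067
Y = slope * X + intercept. To avoid rounding drift from the rounded slope/intercept, evaluate the equivalent form Y = mean_Y + SD_Y * (X - mean_X) / SD_X at full precision:
Y = 52.54 + 9.2 * (74 - 47.6) / 13.8
Y = 52.54 + 9.2 * 26.4 / 13.8
Y = 52.54 + 242.88 / 13.8
Y = 52.54 + 17.6
Y = 70.14

70.14


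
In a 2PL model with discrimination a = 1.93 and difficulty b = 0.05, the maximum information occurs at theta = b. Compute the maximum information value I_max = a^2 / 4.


For 2PL, max info at theta = b = 0.05
I_max = a^2 / 4 = 1.93^2 / 4
= 3.7249 / 4
I_max = 0.9312

0.9312


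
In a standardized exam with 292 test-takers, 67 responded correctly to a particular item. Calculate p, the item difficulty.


Item difficulty p = number correct / total examinees
p = 67 / 292
p = 0.2295

0.2295


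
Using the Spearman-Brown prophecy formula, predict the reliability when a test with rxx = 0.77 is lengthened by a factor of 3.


r_new = (n * rxx) / (1 + (n-1) * rxx)
r_new = (3 * 0.77) / (1 + 2 * 0.77)
r_new = 2.31 / 2.54
r_new = 0.9094

0.9094


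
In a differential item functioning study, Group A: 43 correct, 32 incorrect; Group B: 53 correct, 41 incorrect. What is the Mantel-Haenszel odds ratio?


Odds_A = 43/32 = 1.3438
Odds_B = 53/41 = 1.2927
OR = Odds_A / Odds_B = 1.3438 / 1.2927
Exactly, OR = (43 * 41) / (32 * 53) = 1763 / 1696
OR = 1.0395

1.0395


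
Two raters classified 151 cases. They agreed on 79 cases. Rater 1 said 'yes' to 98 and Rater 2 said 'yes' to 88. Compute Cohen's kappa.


P_o = 79/151 = 0.523179
P_e = (98*88 + 53*63) / 22801 = 0.52467
kappa = (P_o - P_e) / (1 - P_e)
kappa = (0.523179 - 0.52467) / (1 - 0.52467)
kappa = -0.0031

-0.0031


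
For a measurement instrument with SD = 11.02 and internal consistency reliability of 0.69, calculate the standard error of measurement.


SEM = SD * sqrt(1 - rxx)
SEM = 11.02 * sqrt(1 - 0.69)
SEM = 11.02 * sqrt(0.31) = 11.02 * 0.556776
SEM = 6.1357

6.1357


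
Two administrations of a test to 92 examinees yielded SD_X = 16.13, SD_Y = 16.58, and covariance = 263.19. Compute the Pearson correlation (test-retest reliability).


r = cov(X,Y) / (SD_X * SD_Y)
r = 263.19 / (16.13 * 16.58)
r = 263.19 / 267.4354
r = 0.9841

0.9841


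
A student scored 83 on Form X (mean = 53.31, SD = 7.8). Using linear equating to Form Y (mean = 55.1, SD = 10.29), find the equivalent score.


slope = SD_Y / SD_X = 10.29 / 7.8 ~ 1.3192
intercept = mean_Y - slope * mean_X = 55.1 - (10.29 / 7.8) * 53.31 ~ -15.2282
Y = slope * X + intercept. To avoid rounding drift from the rounded slope/intercept, evaluate the equivalent form Y = mean_Y + SD_Y * (X - mean_X) / SD_X at full precision:
Y = 55.1 + 10.29 * (83 - 53.31) / 7.8
Y = 55.1 + 10.29 * 29.69 / 7.8
Y = 55.1 + 305.5101 / 7.8
Y = 55.1 + 39.168
Y = 94.268

94.268


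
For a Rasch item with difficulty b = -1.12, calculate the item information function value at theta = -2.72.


P = 1/(1+exp(-(-2.72--1.12))) = 0.168
I = P*(1-P) = 0.168 * 0.832
I = 0.1398

0.1398


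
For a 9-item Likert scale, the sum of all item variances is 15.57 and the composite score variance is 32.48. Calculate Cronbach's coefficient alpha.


alpha = (k/(k-1)) * (1 - sum(si^2)/s_total^2)
= (9/8) * (1 - 15.57/32.48)
alpha = 0.5857

0.5857


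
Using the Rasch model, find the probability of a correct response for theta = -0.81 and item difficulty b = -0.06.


theta - b = -0.81 - -0.06 = -0.75
exp(-(theta - b)) = exp(0.75) = 2.117
P = 1 / (1 + 2.117)
P = 0.3208

0.3208


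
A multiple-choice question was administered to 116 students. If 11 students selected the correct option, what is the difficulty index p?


Item difficulty p = number correct / total examinees
p = 11 / 116
p = 0.0948

0.0948


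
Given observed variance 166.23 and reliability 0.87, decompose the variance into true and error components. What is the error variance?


var_true = rxx * var_obs = 0.87 * 166.23 = 144.6201
var_error = var_obs - var_true
var_error = 166.23 - 144.6201
var_error = 21.6099

21.6099


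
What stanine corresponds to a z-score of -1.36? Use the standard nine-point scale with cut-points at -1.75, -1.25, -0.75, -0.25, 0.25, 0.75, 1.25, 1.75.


Stanine boundaries: [-1.75, -1.25, -0.75, -0.25, 0.25, 0.75, 1.25, 1.75]
z = -1.36
Check each boundary:
  z >= -1.75 -> could be stanine 2
  z < -1.25
  z < -0.75
  z < -0.25
  z < 0.25
  z < 0.75
  z < 1.25
  z < 1.75
Highest qualifying boundary gives stanine = 2

2


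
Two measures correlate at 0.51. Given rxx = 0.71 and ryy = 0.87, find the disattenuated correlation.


r_corrected = rxy / sqrt(rxx * ryy)
= 0.51 / sqrt(0.71 * 0.87)
= 0.51 / sqrt(0.6177)
= 0.51 / 0.785939
r_corrected = 0.6489

0.6489


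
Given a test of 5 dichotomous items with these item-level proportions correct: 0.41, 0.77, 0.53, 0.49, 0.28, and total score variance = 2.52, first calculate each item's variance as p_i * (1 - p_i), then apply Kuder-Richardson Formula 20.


For each item, compute p_i * q_i:
  Item 1: 0.41 * 0.59 = 0.2419
  Item 2: 0.77 * 0.23 = 0.1771
  Item 3: 0.53 * 0.47 = 0.2491
  Item 4: 0.49 * 0.51 = 0.2499
  Item 5: 0.28 * 0.72 = 0.2016
Sum(p_i * q_i) = 0.2419 + 0.1771 + 0.2491 + 0.2499 + 0.2016 = 1.1196
KR-20 = (k/(k-1)) * (1 - Sum(p_i*q_i) / Var_total)
= (5/4) * (1 - 1.1196/2.52)
= 1.25 * 0.5557
KR-20 = 0.6946

0.6946


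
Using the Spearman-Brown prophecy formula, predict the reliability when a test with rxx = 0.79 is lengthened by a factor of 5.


r_new = (n * rxx) / (1 + (n-1) * rxx)
r_new = (5 * 0.79) / (1 + 4 * 0.79)
r_new = 3.95 / 4.16
r_new = 0.9495

0.9495


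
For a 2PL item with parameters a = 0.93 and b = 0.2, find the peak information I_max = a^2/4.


For 2PL, max info at theta = b = 0.2
I_max = a^2 / 4 = 0.93^2 / 4
= 0.8649 / 4
I_max = 0.2162

0.2162


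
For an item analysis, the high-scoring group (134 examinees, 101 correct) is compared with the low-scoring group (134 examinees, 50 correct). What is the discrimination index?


p_upper = 101/134 = 0.7537
p_lower = 50/134 = 0.3731
D = 0.7537 - 0.3731 = 0.3806

0.3806


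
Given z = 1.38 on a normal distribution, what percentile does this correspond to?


CDF(z) = 0.5 * (1 + erf(z/sqrt(2)))
erf(0.9758) = 0.8324
CDF = 0.9162
Percentile rank = 0.9162 * 100 = 91.62

91.62


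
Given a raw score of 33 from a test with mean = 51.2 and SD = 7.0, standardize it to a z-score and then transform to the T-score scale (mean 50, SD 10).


z = (X - mean) / SD = (33 - 51.2) / 7.0
z = -18.2 / 7.0
z = -2.6
T-score = T = 50 + 10z
Carry z at full precision (z = -18.2 / 7.0) into the conversion:
T-score = 50 + 10 * (-18.2 / 7.0) = 50 + -182 / 7.0
T-score = 50 + -26.0
T-score = 24.0

24.0


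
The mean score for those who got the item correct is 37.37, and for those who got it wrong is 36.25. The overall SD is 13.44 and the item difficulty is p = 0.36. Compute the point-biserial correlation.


q = 1 - p = 0.64
rpb = ((M1 - M0) / SD) * sqrt(p * q)
rpb = ((37.37 - 36.25) / 13.44) * sqrt(0.36 * 0.64)
rpb = 0.04

0.04


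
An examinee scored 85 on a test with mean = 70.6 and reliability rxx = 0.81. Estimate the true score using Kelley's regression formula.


T_est = rxx * X + (1 - rxx) * mean
T_est = 0.81 * 85 + 0.19 * 70.6
T_est = 68.85 + 13.414
T_est = 82.264

82.264


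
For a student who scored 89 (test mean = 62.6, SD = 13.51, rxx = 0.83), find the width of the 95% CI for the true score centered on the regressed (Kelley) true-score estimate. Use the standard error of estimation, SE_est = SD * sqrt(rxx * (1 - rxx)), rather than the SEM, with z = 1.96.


True score estimate = 0.83*89 + 0.17*62.6 = 84.512
SE_est = SD * sqrt(rxx * (1 - rxx)) = 13.51 * sqrt(0.83 * 0.17) = 13.51 * sqrt(0.1411) = 5.074799
CI = T_est +/- z * SE_est, so width = 2 * z * SE_est = 2 * 1.96 * 5.074799
Width = 19.8932

19.8932


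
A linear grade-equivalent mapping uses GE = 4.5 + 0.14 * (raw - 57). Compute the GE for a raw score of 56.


raw - median = 56 - 57 = -1
slope * diff = 0.14 * -1 = -0.14
GE = 4.5 + -0.14
GE = 4.36

4.36


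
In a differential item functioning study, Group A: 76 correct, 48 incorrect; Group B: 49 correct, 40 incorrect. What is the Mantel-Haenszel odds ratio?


Odds_A = 76/48 = 1.5833
Odds_B = 49/40 = 1.225
OR = Odds_A / Odds_B = 1.5833 / 1.225
Exactly, OR = (76 * 40) / (48 * 49) = 3040 / 2352
OR = 1.2925

1.2925


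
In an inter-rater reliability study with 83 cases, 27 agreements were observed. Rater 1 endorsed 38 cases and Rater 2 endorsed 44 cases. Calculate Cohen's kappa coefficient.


P_o = 27/83 = 0.325301
P_e = (38*44 + 45*39) / 6889 = 0.49746
kappa = (P_o - P_e) / (1 - P_e)
kappa = (0.325301 - 0.49746) / (1 - 0.49746)
kappa = -0.3426

-0.3426


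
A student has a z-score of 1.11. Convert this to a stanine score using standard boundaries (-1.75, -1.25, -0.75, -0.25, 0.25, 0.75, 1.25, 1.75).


Stanine boundaries: [-1.75, -1.25, -0.75, -0.25, 0.25, 0.75, 1.25, 1.75]
z = 1.11
Check each boundary:
  z >= -1.75 -> could be stanine 2
  z >= -1.25 -> could be stanine 3
  z >= -0.75 -> could be stanine 4
  z >= -0.25 -> could be stanine 5
  z >= 0.25 -> could be stanine 6
  z >= 0.75 -> could be stanine 7
  z < 1.25
  z < 1.75
Highest qualifying boundary gives stanine = 7

7


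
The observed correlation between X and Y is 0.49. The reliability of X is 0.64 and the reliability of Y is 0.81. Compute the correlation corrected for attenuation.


r_corrected = rxy / sqrt(rxx * ryy)
= 0.49 / sqrt(0.64 * 0.81)
= 0.49 / sqrt(0.5184)
= 0.49 / 0.72
r_corrected = 0.6806

0.6806


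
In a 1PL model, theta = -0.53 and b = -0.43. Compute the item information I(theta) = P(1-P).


P = 1/(1+exp(-(-0.53--0.43))) = 0.475
I = P*(1-P) = 0.475 * 0.525
I = 0.2494

0.2494


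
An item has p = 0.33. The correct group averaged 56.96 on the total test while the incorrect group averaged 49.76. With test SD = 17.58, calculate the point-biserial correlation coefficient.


q = 1 - p = 0.67
rpb = ((M1 - M0) / SD) * sqrt(p * q)
rpb = ((56.96 - 49.76) / 17.58) * sqrt(0.33 * 0.67)
rpb = 0.1926

0.1926


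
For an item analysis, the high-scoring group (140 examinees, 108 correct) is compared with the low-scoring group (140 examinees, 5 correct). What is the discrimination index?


p_upper = 108/140 = 0.7714
p_lower = 5/140 = 0.0357
D = 0.7714 - 0.0357 = 0.7357

0.7357


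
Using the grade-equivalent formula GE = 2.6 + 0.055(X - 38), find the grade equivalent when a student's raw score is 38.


raw - median = 38 - 38 = 0
slope * diff = 0.055 * 0 = 0.0
GE = 2.6 + 0.0
GE = 2.6

2.6


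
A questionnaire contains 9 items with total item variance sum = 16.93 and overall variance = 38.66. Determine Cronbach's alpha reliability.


alpha = (k/(k-1)) * (1 - sum(si^2)/s_total^2)
= (9/8) * (1 - 16.93/38.66)
alpha = 0.6323

0.6323


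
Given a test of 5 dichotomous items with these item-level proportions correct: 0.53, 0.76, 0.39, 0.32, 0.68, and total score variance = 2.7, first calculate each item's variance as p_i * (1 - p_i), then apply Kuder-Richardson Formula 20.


For each item, compute p_i * q_i:
  Item 1: 0.53 * 0.47 = 0.2491
  Item 2: 0.76 * 0.24 = 0.1824
  Item 3: 0.39 * 0.61 = 0.2379
  Item 4: 0.32 * 0.68 = 0.2176
  Item 5: 0.68 * 0.32 = 0.2176
Sum(p_i * q_i) = 0.2491 + 0.1824 + 0.2379 + 0.2176 + 0.2176 = 1.1046
KR-20 = (k/(k-1)) * (1 - Sum(p_i*q_i) / Var_total)
= (5/4) * (1 - 1.1046/2.7)
= 1.25 * 0.5909
KR-20 = 0.7386

0.7386


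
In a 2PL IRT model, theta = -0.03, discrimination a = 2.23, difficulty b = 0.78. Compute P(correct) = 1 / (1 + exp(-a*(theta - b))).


a*(theta - b) = 2.23 * (-0.03 - 0.78) = -1.8063
exp(--1.8063) = 6.0879
P = 1 / (1 + 6.0879)
P = 0.1411

0.1411


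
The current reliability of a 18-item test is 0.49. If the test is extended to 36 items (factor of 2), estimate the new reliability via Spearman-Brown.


r_new = (n * rxx) / (1 + (n-1) * rxx)
r_new = (2 * 0.49) / (1 + 1 * 0.49)
r_new = 0.98 / 1.49
r_new = 0.6577

0.6577


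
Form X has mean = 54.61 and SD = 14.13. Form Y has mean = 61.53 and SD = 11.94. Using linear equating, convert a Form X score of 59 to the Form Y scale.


slope = SD_Y / SD_X = 11.94 / 14.13 ~ 0.845
intercept = mean_Y - slope * mean_X = 61.53 - (11.94 / 14.13) * 54.61 ~ 15.384
Y = slope * X + intercept. To avoid rounding drift from the rounded slope/intercept, evaluate the equivalent form Y = mean_Y + SD_Y * (X - mean_X) / SD_X at full precision:
Y = 61.53 + 11.94 * (59 - 54.61) / 14.13
Y = 61.53 + 11.94 * 4.39 / 14.13
Y = 61.53 + 52.4166 / 14.13
Y = 61.53 + 3.7096
Y = 65.2396

65.2396


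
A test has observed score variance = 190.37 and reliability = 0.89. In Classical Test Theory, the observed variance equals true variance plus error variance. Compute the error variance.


var_true = rxx * var_obs = 0.89 * 190.37 = 169.4293
var_error = var_obs - var_true
var_error = 190.37 - 169.4293
var_error = 20.9407

20.9407


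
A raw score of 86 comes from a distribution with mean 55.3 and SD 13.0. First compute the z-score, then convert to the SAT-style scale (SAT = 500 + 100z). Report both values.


z = (X - mean) / SD = (86 - 55.3) / 13.0
z = 30.7 / 13.0
z = 2.3615
SAT-scale = SAT = 500 + 100z
Carry z at full precision (z = 30.7 / 13.0) into the conversion:
SAT-scale = 500 + 100 * (30.7 / 13.0) = 500 + 3070 / 13.0
SAT-scale = 500 + 236.1538
SAT-scale = 736.1538

736.1538


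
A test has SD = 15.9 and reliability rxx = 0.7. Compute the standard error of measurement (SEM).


SEM = SD * sqrt(1 - rxx)
SEM = 15.9 * sqrt(1 - 0.7)
SEM = 15.9 * sqrt(0.3) = 15.9 * 0.547723
SEM = 8.7088

8.7088


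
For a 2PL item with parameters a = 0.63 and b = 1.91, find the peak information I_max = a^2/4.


For 2PL, max info at theta = b = 1.91
I_max = a^2 / 4 = 0.63^2 / 4
= 0.3969 / 4
I_max = 0.0992

0.0992


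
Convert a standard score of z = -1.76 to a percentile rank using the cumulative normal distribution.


CDF(z) = 0.5 * (1 + erf(z/sqrt(2)))
erf(-1.2445) = -0.9216
CDF = 0.0392
Percentile rank = 0.0392 * 100 = 3.92

3.92


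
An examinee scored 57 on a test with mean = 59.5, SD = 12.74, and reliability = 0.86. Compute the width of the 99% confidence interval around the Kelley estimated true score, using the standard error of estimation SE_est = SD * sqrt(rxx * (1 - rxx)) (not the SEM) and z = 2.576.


True score estimate = 0.86*57 + 0.14*59.5 = 57.35
SE_est = SD * sqrt(rxx * (1 - rxx)) = 12.74 * sqrt(0.86 * 0.14) = 12.74 * sqrt(0.1204) = 4.420615
CI = T_est +/- z * SE_est, so width = 2 * z * SE_est = 2 * 2.576 * 4.420615
Width = 22.775

22.775


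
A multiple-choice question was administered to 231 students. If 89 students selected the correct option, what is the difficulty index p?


Item difficulty p = number correct / total examinees
p = 89 / 231
p = 0.3853

0.3853


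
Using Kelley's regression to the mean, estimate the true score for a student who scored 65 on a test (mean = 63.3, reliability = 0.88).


T_est = rxx * X + (1 - rxx) * mean
T_est = 0.88 * 65 + 0.12 * 63.3
T_est = 57.2 + 7.596
T_est = 64.796

64.796


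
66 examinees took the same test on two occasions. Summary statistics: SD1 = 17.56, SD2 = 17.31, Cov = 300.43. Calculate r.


r = cov(X,Y) / (SD_X * SD_Y)
r = 300.43 / (17.56 * 17.31)
r = 300.43 / 303.9636
r = 0.9884

0.9884


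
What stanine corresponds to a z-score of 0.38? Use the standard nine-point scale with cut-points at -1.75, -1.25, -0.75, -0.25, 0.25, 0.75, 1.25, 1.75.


Stanine boundaries: [-1.75, -1.25, -0.75, -0.25, 0.25, 0.75, 1.25, 1.75]
z = 0.38
Check each boundary:
  z >= -1.75 -> could be stanine 2
  z >= -1.25 -> could be stanine 3
  z >= -0.75 -> could be stanine 4
  z >= -0.25 -> could be stanine 5
  z >= 0.25 -> could be stanine 6
  z < 0.75
  z < 1.25
  z < 1.75
Highest qualifying boundary gives stanine = 6

6


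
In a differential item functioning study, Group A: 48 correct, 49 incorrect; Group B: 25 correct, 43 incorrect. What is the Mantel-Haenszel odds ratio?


Odds_A = 48/49 = 0.9796
Odds_B = 25/43 = 0.5814
OR = Odds_A / Odds_B = 0.9796 / 0.5814
Exactly, OR = (48 * 43) / (49 * 25) = 2064 / 1225
OR = 1.6849

1.6849


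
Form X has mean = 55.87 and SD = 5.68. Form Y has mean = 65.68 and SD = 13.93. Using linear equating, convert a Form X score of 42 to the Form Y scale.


slope = SD_Y / SD_X = 13.93 / 5.68 ~ 2.4525
intercept = mean_Y - slope * mean_X = 65.68 - (13.93 / 5.68) * 55.87 ~ -71.3392
Y = slope * X + intercept. To avoid rounding drift from the rounded slope/intercept, evaluate the equivalent form Y = mean_Y + SD_Y * (X - mean_X) / SD_X at full precision:
Y = 65.68 + 13.93 * (42 - 55.87) / 5.68
Y = 65.68 - 13.93 * 13.87 / 5.68
Y = 65.68 - 193.2091 / 5.68
Y = 65.68 - 34.0157
Y = 31.6643

31.6643


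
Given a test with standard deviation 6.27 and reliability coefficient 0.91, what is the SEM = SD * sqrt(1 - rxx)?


SEM = SD * sqrt(1 - rxx)
SEM = 6.27 * sqrt(1 - 0.91)
SEM = 6.27 * sqrt(0.09) = 6.27 * 0.3
SEM = 1.881

1.881


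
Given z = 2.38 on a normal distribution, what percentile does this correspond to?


CDF(z) = 0.5 * (1 + erf(z/sqrt(2)))
erf(1.6829) = 0.9827
CDF = 0.9913
Percentile rank = 0.9913 * 100 = 99.13

99.13


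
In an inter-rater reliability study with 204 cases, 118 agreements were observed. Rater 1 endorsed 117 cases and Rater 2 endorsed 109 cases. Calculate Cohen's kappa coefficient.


P_o = 118/204 = 0.578431
P_e = (117*109 + 87*95) / 41616 = 0.505046
kappa = (P_o - P_e) / (1 - P_e)
kappa = (0.578431 - 0.505046) / (1 - 0.505046)
kappa = 0.1483

0.1483


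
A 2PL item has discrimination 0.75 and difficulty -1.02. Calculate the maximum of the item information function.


For 2PL, max info at theta = b = -1.02
I_max = a^2 / 4 = 0.75^2 / 4
= 0.5625 / 4
I_max = 0.1406

0.1406


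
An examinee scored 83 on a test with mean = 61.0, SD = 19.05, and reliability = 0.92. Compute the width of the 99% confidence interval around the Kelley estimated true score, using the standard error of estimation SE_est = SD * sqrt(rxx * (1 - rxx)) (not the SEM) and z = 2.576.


True score estimate = 0.92*83 + 0.08*61.0 = 81.24
SE_est = SD * sqrt(rxx * (1 - rxx)) = 19.05 * sqrt(0.92 * 0.08) = 19.05 * sqrt(0.0736) = 5.168135
CI = T_est +/- z * SE_est, so width = 2 * z * SE_est = 2 * 2.576 * 5.168135
Width = 26.6262

26.6262


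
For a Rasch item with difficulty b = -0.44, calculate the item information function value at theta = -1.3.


P = 1/(1+exp(-(-1.3--0.44))) = 0.2973
I = P*(1-P) = 0.2973 * 0.7027
I = 0.2089

0.2089


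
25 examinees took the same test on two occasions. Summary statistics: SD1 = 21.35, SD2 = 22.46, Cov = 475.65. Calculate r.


r = cov(X,Y) / (SD_X * SD_Y)
r = 475.65 / (21.35 * 22.46)
r = 475.65 / 479.521
r = 0.9919

0.9919


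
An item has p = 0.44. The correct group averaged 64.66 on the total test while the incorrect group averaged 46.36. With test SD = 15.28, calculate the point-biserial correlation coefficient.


q = 1 - p = 0.56
rpb = ((M1 - M0) / SD) * sqrt(p * q)
rpb = ((64.66 - 46.36) / 15.28) * sqrt(0.44 * 0.56)
rpb = 0.5945

0.5945


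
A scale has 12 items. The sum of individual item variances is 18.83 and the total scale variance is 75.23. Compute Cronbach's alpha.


alpha = (k/(k-1)) * (1 - sum(si^2)/s_total^2)
= (12/11) * (1 - 18.83/75.23)
alpha = 0.8179

0.8179


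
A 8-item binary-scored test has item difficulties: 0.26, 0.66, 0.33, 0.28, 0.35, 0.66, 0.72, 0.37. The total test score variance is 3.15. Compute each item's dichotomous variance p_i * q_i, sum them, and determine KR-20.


For each item, compute p_i * q_i:
  Item 1: 0.26 * 0.74 = 0.1924
  Item 2: 0.66 * 0.34 = 0.2244
  Item 3: 0.33 * 0.67 = 0.2211
  Item 4: 0.28 * 0.72 = 0.2016
  Item 5: 0.35 * 0.65 = 0.2275
  Item 6: 0.66 * 0.34 = 0.2244
  Item 7: 0.72 * 0.28 = 0.2016
  Item 8: 0.37 * 0.63 = 0.2331
Sum(p_i * q_i) = 0.1924 + 0.2244 + 0.2211 + 0.2016 + 0.2275 + 0.2244 + 0.2016 + 0.2331 = 1.7261
KR-20 = (k/(k-1)) * (1 - Sum(p_i*q_i) / Var_total)
= (8/7) * (1 - 1.7261/3.15)
= 1.1429 * 0.452
KR-20 = 0.5166

0.5166


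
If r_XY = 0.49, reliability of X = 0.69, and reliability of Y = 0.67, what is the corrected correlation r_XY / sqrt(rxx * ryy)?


r_corrected = rxy / sqrt(rxx * ryy)
= 0.49 / sqrt(0.69 * 0.67)
= 0.49 / sqrt(0.4623)
= 0.49 / 0.679926
r_corrected = 0.7207

0.7207


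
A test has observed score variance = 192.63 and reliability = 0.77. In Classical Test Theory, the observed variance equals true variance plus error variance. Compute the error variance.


var_true = rxx * var_obs = 0.77 * 192.63 = 148.3251
var_error = var_obs - var_true
var_error = 192.63 - 148.3251
var_error = 44.3049

44.3049


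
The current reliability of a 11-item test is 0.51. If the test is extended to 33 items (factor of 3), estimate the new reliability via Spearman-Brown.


r_new = (n * rxx) / (1 + (n-1) * rxx)
r_new = (3 * 0.51) / (1 + 2 * 0.51)
r_new = 1.53 / 2.02
r_new = 0.7574

0.7574


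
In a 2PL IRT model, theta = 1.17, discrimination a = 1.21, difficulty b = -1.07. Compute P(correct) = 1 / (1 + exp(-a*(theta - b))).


a*(theta - b) = 1.21 * (1.17 - -1.07) = 2.7104
exp(-2.7104) = 0.0665
P = 1 / (1 + 0.0665)
P = 0.9376

0.9376


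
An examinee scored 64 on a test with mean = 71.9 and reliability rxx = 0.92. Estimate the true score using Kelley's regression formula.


T_est = rxx * X + (1 - rxx) * mean
T_est = 0.92 * 64 + 0.08 * 71.9
T_est = 58.88 + 5.752
T_est = 64.632

64.632


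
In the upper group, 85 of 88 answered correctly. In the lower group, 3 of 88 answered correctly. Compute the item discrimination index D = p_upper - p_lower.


p_upper = 85/88 = 0.9659
p_lower = 3/88 = 0.0341
D = 0.9659 - 0.0341 = 0.9318

0.9318


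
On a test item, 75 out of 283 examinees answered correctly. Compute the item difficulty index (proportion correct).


Item difficulty p = number correct / total examinees
p = 75 / 283
p = 0.265

0.265


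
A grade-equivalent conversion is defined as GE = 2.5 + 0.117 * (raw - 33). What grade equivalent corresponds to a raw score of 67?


raw - median = 67 - 33 = 34
slope * diff = 0.117 * 34 = 3.978
GE = 2.5 + 3.978
GE = 6.478

6.478


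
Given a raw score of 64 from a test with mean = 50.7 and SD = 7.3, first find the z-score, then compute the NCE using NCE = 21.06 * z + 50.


z = (X - mean) / SD = (64 - 50.7) / 7.3
z = 13.3 / 7.3
z = 1.8219
NCE = NCE = 21.06z + 50
Carry z at full precision (z = 13.3 / 7.3) into the conversion:
NCE = 21.06 * (13.3 / 7.3) + 50 = 280.098 / 7.3 + 50
NCE = 38.3696 + 50
NCE = 88.3696

88.3696


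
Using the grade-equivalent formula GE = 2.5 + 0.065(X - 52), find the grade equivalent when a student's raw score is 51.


raw - median = 51 - 52 = -1
slope * diff = 0.065 * -1 = -0.065
GE = 2.5 + -0.065
GE = 2.435

2.435


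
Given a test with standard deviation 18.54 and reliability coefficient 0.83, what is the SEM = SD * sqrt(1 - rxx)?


SEM = SD * sqrt(1 - rxx)
SEM = 18.54 * sqrt(1 - 0.83)
SEM = 18.54 * sqrt(0.17) = 18.54 * 0.412311
SEM = 7.6442

7.6442


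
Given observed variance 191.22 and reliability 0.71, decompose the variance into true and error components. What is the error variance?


var_true = rxx * var_obs = 0.71 * 191.22 = 135.7662
var_error = var_obs - var_true
var_error = 191.22 - 135.7662
var_error = 55.4538

55.4538


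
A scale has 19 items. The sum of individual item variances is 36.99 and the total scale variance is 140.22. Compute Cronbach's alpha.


alpha = (k/(k-1)) * (1 - sum(si^2)/s_total^2)
= (19/18) * (1 - 36.99/140.22)
alpha = 0.7771

0.7771


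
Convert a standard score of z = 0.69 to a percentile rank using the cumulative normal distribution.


CDF(z) = 0.5 * (1 + erf(z/sqrt(2)))
erf(0.4879) = 0.5098
CDF = 0.7549
Percentile rank = 0.7549 * 100 = 75.49

75.49


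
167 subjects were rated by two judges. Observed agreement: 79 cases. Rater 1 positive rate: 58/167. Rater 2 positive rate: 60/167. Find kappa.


P_o = 79/167 = 0.473054
P_e = (58*60 + 109*107) / 27889 = 0.542974
kappa = (P_o - P_e) / (1 - P_e)
kappa = (0.473054 - 0.542974) / (1 - 0.542974)
kappa = -0.153

-0.153


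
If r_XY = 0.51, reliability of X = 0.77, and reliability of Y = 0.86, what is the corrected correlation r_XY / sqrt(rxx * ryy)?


r_corrected = rxy / sqrt(rxx * ryy)
= 0.51 / sqrt(0.77 * 0.86)
= 0.51 / sqrt(0.6622)
= 0.51 / 0.813757
r_corrected = 0.6267

0.6267


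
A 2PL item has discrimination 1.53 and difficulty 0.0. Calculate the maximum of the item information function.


For 2PL, max info at theta = b = 0.0
I_max = a^2 / 4 = 1.53^2 / 4
= 2.3409 / 4
I_max = 0.5852

0.5852


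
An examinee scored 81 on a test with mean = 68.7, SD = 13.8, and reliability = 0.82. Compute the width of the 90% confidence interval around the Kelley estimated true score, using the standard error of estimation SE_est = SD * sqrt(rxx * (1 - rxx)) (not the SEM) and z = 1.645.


True score estimate = 0.82*81 + 0.18*68.7 = 78.786
SE_est = SD * sqrt(rxx * (1 - rxx)) = 13.8 * sqrt(0.82 * 0.18) = 13.8 * sqrt(0.1476) = 5.301787
CI = T_est +/- z * SE_est, so width = 2 * z * SE_est = 2 * 1.645 * 5.301787
Width = 17.4429

17.4429


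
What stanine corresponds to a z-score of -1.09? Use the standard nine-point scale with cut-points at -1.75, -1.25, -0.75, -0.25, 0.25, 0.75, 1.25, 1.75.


Stanine boundaries: [-1.75, -1.25, -0.75, -0.25, 0.25, 0.75, 1.25, 1.75]
z = -1.09
Check each boundary:
  z >= -1.75 -> could be stanine 2
  z >= -1.25 -> could be stanine 3
  z < -0.75
  z < -0.25
  z < 0.25
  z < 0.75
  z < 1.25
  z < 1.75
Highest qualifying boundary gives stanine = 3

3


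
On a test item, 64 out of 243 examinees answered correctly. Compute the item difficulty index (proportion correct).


Item difficulty p = number correct / total examinees
p = 64 / 243
p = 0.2634

0.2634


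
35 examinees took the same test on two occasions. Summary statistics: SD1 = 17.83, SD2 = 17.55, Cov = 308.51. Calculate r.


r = cov(X,Y) / (SD_X * SD_Y)
r = 308.51 / (17.83 * 17.55)
r = 308.51 / 312.9165
r = 0.9859

0.9859


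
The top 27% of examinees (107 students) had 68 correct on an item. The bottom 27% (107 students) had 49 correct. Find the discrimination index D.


p_upper = 68/107 = 0.6355
p_lower = 49/107 = 0.4579
D = 0.6355 - 0.4579 = 0.1776

0.1776


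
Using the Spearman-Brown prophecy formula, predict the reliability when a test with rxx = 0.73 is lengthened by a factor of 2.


r_new = (n * rxx) / (1 + (n-1) * rxx)
r_new = (2 * 0.73) / (1 + 1 * 0.73)
r_new = 1.46 / 1.73
r_new = 0.8439

0.8439


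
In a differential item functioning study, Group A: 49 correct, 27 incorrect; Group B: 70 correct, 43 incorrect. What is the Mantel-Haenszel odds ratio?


Odds_A = 49/27 = 1.8148
Odds_B = 70/43 = 1.6279
OR = Odds_A / Odds_B = 1.8148 / 1.6279
Exactly, OR = (49 * 43) / (27 * 70) = 2107 / 1890
OR = 1.1148

1.1148


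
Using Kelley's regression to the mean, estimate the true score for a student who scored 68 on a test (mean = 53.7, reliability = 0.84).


T_est = rxx * X + (1 - rxx) * mean
T_est = 0.84 * 68 + 0.16 * 53.7
T_est = 57.12 + 8.592
T_est = 65.712

65.712


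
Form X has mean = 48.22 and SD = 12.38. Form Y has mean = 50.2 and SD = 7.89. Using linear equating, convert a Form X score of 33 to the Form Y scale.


slope = SD_Y / SD_X = 7.89 / 12.38 ~ 0.6373
intercept = mean_Y - slope * mean_X = 50.2 - (7.89 / 12.38) * 48.22 ~ 19.4685
Y = slope * X + intercept. To avoid rounding drift from the rounded slope/intercept, evaluate the equivalent form Y = mean_Y + SD_Y * (X - mean_X) / SD_X at full precision:
Y = 50.2 + 7.89 * (33 - 48.22) / 12.38
Y = 50.2 - 7.89 * 15.22 / 12.38
Y = 50.2 - 120.0858 / 12.38
Y = 50.2 - 9.7
Y = 40.5

40.5


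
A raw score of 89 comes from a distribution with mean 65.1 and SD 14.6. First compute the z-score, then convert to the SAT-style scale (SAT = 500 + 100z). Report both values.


z = (X - mean) / SD = (89 - 65.1) / 14.6
z = 23.9 / 14.6
z = 1.637
SAT-scale = SAT = 500 + 100z
Carry z at full precision (z = 23.9 / 14.6) into the conversion:
SAT-scale = 500 + 100 * (23.9 / 14.6) = 500 + 2390 / 14.6
SAT-scale = 500 + 163.6986
SAT-scale = 663.6986

663.6986


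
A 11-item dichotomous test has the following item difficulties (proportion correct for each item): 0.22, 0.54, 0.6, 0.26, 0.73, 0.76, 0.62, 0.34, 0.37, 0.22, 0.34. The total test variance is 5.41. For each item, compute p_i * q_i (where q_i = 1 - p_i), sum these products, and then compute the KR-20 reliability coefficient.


For each item, compute p_i * q_i:
  Item 1: 0.22 * 0.78 = 0.1716
  Item 2: 0.54 * 0.46 = 0.2484
  Item 3: 0.6 * 0.4 = 0.24
  Item 4: 0.26 * 0.74 = 0.1924
  Item 5: 0.73 * 0.27 = 0.1971
  Item 6: 0.76 * 0.24 = 0.1824
  Item 7: 0.62 * 0.38 = 0.2356
  Item 8: 0.34 * 0.66 = 0.2244
  Item 9: 0.37 * 0.63 = 0.2331
  Item 10: 0.22 * 0.78 = 0.1716
  Item 11: 0.34 * 0.66 = 0.2244
Sum(p_i * q_i) = 0.1716 + 0.2484 + 0.24 + 0.1924 + 0.1971 + 0.1824 + 0.2356 + 0.2244 + 0.2331 + 0.1716 + 0.2244 = 2.321
KR-20 = (k/(k-1)) * (1 - Sum(p_i*q_i) / Var_total)
= (11/10) * (1 - 2.321/5.41)
= 1.1 * 0.571
KR-20 = 0.6281

0.6281


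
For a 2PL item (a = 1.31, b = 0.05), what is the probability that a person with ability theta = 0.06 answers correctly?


a*(theta - b) = 1.31 * (0.06 - 0.05) = 0.0131
exp(-0.0131) = 0.987
P = 1 / (1 + 0.987)
P = 0.5033

0.5033


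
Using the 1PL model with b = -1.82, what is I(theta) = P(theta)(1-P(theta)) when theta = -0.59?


P = 1/(1+exp(-(-0.59--1.82))) = 0.7738
I = P*(1-P) = 0.7738 * 0.2262
I = 0.175

0.175


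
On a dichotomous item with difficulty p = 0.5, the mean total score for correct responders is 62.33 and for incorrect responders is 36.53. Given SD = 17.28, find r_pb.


q = 1 - p = 0.5
rpb = ((M1 - M0) / SD) * sqrt(p * q)
rpb = ((62.33 - 36.53) / 17.28) * sqrt(0.5 * 0.5)
rpb = 0.7465

0.7465


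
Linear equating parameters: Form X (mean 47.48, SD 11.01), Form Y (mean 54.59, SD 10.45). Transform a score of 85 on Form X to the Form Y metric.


slope = SD_Y / SD_X = 10.45 / 11.01 ~ 0.9491
intercept = mean_Y - slope * mean_X = 54.59 - (10.45 / 11.01) * 47.48 ~ 9.525
Y = slope * X + intercept. To avoid rounding drift from the rounded slope/intercept, evaluate the equivalent form Y = mean_Y + SD_Y * (X - mean_X) / SD_X at full precision:
Y = 54.59 + 10.45 * (85 - 47.48) / 11.01
Y = 54.59 + 10.45 * 37.52 / 11.01
Y = 54.59 + 392.084 / 11.01
Y = 54.59 + 35.6116
Y = 90.2016

90.2016


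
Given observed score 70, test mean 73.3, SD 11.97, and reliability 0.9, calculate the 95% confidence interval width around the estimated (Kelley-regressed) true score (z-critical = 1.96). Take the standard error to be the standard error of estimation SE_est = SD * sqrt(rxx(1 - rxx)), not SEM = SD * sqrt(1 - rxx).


True score estimate = 0.9*70 + 0.1*73.3 = 70.33
SE_est = SD * sqrt(rxx * (1 - rxx)) = 11.97 * sqrt(0.9 * 0.1) = 11.97 * sqrt(0.09) = 3.591
CI = T_est +/- z * SE_est, so width = 2 * z * SE_est = 2 * 1.96 * 3.591
Width = 14.0767

14.0767


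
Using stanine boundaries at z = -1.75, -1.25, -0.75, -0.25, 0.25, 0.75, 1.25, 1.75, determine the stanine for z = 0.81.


Stanine boundaries: [-1.75, -1.25, -0.75, -0.25, 0.25, 0.75, 1.25, 1.75]
z = 0.81
Check each boundary:
  z >= -1.75 -> could be stanine 2
  z >= -1.25 -> could be stanine 3
  z >= -0.75 -> could be stanine 4
  z >= -0.25 -> could be stanine 5
  z >= 0.25 -> could be stanine 6
  z >= 0.75 -> could be stanine 7
  z < 1.25
  z < 1.75
Highest qualifying boundary gives stanine = 7

7


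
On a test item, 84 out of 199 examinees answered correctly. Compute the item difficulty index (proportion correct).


Item difficulty p = number correct / total examinees
p = 84 / 199
p = 0.4221

0.4221


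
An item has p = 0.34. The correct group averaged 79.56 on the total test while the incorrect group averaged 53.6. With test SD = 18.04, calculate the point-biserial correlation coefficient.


q = 1 - p = 0.66
rpb = ((M1 - M0) / SD) * sqrt(p * q)
rpb = ((79.56 - 53.6) / 18.04) * sqrt(0.34 * 0.66)
rpb = 0.6817

0.6817


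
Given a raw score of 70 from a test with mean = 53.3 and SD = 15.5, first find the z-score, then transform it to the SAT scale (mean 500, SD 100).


z = (X - mean) / SD = (70 - 53.3) / 15.5
z = 16.7 / 15.5
z = 1.0774
SAT-scale = SAT = 500 + 100z
Carry z at full precision (z = 16.7 / 15.5) into the conversion:
SAT-scale = 500 + 100 * (16.7 / 15.5) = 500 + 1670 / 15.5
SAT-scale = 500 + 107.7419
SAT-scale = 607.7419

607.7419


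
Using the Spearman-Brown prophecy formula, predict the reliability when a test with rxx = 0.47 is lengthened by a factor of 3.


r_new = (n * rxx) / (1 + (n-1) * rxx)
r_new = (3 * 0.47) / (1 + 2 * 0.47)
r_new = 1.41 / 1.94
r_new = 0.7268

0.7268


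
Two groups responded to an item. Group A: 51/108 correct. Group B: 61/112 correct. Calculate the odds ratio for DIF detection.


Odds_A = 51/57 = 0.8947
Odds_B = 61/51 = 1.1961
OR = Odds_A / Odds_B = 0.8947 / 1.1961
Exactly, OR = (51 * 51) / (57 * 61) = 2601 / 3477
OR = 0.7481

0.7481


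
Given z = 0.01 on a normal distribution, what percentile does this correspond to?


CDF(z) = 0.5 * (1 + erf(z/sqrt(2)))
erf(0.0071) = 0.008
CDF = 0.504
Percentile rank = 0.504 * 100 = 50.4

50.4


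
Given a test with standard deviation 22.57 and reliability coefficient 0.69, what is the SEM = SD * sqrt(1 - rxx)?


SEM = SD * sqrt(1 - rxx)
SEM = 22.57 * sqrt(1 - 0.69)
SEM = 22.57 * sqrt(0.31) = 22.57 * 0.556776
SEM = 12.5664

12.5664


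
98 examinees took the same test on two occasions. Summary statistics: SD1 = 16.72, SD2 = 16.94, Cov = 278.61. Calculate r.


r = cov(X,Y) / (SD_X * SD_Y)
r = 278.61 / (16.72 * 16.94)
r = 278.61 / 283.2368
r = 0.9837

0.9837


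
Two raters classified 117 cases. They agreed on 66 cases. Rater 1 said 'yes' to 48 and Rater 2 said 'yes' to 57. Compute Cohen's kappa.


P_o = 66/117 = 0.564103
P_e = (48*57 + 69*60) / 13689 = 0.502301
kappa = (P_o - P_e) / (1 - P_e)
kappa = (0.564103 - 0.502301) / (1 - 0.502301)
kappa = 0.1242

0.1242


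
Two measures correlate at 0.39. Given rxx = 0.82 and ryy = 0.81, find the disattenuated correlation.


r_corrected = rxy / sqrt(rxx * ryy)
= 0.39 / sqrt(0.82 * 0.81)
= 0.39 / sqrt(0.6642)
= 0.39 / 0.814985
r_corrected = 0.4785

0.4785


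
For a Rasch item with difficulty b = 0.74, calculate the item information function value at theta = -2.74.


P = 1/(1+exp(-(-2.74-0.74))) = 0.0299
I = P*(1-P) = 0.0299 * 0.9701
I = 0.029

0.029


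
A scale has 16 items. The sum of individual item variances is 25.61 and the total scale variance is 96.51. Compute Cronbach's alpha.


alpha = (k/(k-1)) * (1 - sum(si^2)/s_total^2)
= (16/15) * (1 - 25.61/96.51)
alpha = 0.7836

0.7836


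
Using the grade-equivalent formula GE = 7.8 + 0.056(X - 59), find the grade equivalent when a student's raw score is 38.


raw - median = 38 - 59 = -21
slope * diff = 0.056 * -21 = -1.176
GE = 7.8 + -1.176
GE = 6.624

6.624


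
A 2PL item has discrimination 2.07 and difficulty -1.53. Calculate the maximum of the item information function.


For 2PL, max info at theta = b = -1.53
I_max = a^2 / 4 = 2.07^2 / 4
= 4.2849 / 4
I_max = 1.0712

1.0712


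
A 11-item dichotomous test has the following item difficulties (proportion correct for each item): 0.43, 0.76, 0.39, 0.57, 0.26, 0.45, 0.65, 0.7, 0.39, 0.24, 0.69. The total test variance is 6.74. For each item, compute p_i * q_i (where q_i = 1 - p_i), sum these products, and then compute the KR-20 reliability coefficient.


For each item, compute p_i * q_i:
  Item 1: 0.43 * 0.57 = 0.2451
  Item 2: 0.76 * 0.24 = 0.1824
  Item 3: 0.39 * 0.61 = 0.2379
  Item 4: 0.57 * 0.43 = 0.2451
  Item 5: 0.26 * 0.74 = 0.1924
  Item 6: 0.45 * 0.55 = 0.2475
  Item 7: 0.65 * 0.35 = 0.2275
  Item 8: 0.7 * 0.3 = 0.21
  Item 9: 0.39 * 0.61 = 0.2379
  Item 10: 0.24 * 0.76 = 0.1824
  Item 11: 0.69 * 0.31 = 0.2139
Sum(p_i * q_i) = 0.2451 + 0.1824 + 0.2379 + 0.2451 + 0.1924 + 0.2475 + 0.2275 + 0.21 + 0.2379 + 0.1824 + 0.2139 = 2.4221
KR-20 = (k/(k-1)) * (1 - Sum(p_i*q_i) / Var_total)
= (11/10) * (1 - 2.4221/6.74)
= 1.1 * 0.6406
KR-20 = 0.7047

0.7047


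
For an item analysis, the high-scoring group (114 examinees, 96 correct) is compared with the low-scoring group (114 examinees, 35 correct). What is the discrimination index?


p_upper = 96/114 = 0.8421
p_lower = 35/114 = 0.307
D = 0.8421 - 0.307 = 0.5351

0.5351


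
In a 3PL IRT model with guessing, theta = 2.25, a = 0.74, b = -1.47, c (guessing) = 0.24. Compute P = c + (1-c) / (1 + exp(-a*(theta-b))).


logit = 0.74*(2.25 - -1.47) = 2.7528
P* = 1/(1 + exp(-2.7528)) = 0.9401
P = 0.24 + (1 - 0.24) * 0.9401
P = 0.9545

0.9545


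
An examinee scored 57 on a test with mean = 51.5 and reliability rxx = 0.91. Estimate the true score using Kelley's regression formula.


T_est = rxx * X + (1 - rxx) * mean
T_est = 0.91 * 57 + 0.09 * 51.5
T_est = 51.87 + 4.635
T_est = 56.505

56.505


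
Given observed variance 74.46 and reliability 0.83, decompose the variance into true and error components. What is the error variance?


var_true = rxx * var_obs = 0.83 * 74.46 = 61.8018
var_error = var_obs - var_true
var_error = 74.46 - 61.8018
var_error = 12.6582

12.6582


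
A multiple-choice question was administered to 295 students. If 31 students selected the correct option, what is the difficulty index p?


Item difficulty p = number correct / total examinees
p = 31 / 295
p = 0.1051

0.1051


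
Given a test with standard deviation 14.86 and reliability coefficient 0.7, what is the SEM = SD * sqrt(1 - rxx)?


SEM = SD * sqrt(1 - rxx)
SEM = 14.86 * sqrt(1 - 0.7)
SEM = 14.86 * sqrt(0.3) = 14.86 * 0.547723
SEM = 8.1392

8.1392


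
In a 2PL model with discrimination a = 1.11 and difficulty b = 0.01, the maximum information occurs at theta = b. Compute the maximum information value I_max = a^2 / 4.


For 2PL, max info at theta = b = 0.01
I_max = a^2 / 4 = 1.11^2 / 4
= 1.2321 / 4
I_max = 0.308

0.308


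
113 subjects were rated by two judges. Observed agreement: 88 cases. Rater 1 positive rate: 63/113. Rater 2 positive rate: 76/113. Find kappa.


P_o = 88/113 = 0.778761
P_e = (63*76 + 50*37) / 12769 = 0.519853
kappa = (P_o - P_e) / (1 - P_e)
kappa = (0.778761 - 0.519853) / (1 - 0.519853)
kappa = 0.5392

0.5392


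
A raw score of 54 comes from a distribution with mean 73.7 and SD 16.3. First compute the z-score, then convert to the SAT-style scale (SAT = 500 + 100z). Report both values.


z = (X - mean) / SD = (54 - 73.7) / 16.3
z = -19.7 / 16.3
z = -1.2086
SAT-scale = SAT = 500 + 100z
Carry z at full precision (z = -19.7 / 16.3) into the conversion:
SAT-scale = 500 + 100 * (-19.7 / 16.3) = 500 + -1970 / 16.3
SAT-scale = 500 + -120.8589
SAT-scale = 379.1411

379.1411


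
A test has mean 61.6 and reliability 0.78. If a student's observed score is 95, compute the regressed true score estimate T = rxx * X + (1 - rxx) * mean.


T_est = rxx * X + (1 - rxx) * mean
T_est = 0.78 * 95 + 0.22 * 61.6
T_est = 74.1 + 13.552
T_est = 87.652

87.652
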